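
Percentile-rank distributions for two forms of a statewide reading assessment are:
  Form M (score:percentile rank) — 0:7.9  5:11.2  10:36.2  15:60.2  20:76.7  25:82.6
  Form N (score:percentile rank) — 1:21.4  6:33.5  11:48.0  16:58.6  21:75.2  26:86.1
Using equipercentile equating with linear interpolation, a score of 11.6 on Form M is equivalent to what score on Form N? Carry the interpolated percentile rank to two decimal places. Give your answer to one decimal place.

9.6

PR of 11.6 on Form M: 36.2 + (11.6 − 10)/(15 − 10) × (60.2 − 36.2) = 43.88
On Form N, PR 43.88 falls between score 6 (PR 33.5) and 11 (PR 48.0).
Interpolate: 6 + (43.88 − 33.5)/(48.0 − 33.5) × (11 − 6) = 9.6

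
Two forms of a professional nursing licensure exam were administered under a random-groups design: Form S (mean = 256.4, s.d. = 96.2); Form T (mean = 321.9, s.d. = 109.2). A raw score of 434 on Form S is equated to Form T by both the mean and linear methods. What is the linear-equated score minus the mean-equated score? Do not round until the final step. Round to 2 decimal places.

24.00

Mean-equated: 434 + (321.9 − 256.4) = 499.50
Linear-equated: (109.2/96.2)(434 − 256.4) + 321.9 = 523.500
Difference = 523.500 − 499.50 = 24.00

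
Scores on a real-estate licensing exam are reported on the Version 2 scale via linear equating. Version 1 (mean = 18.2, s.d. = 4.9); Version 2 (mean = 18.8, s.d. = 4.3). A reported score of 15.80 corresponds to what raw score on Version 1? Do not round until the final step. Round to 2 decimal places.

Invert y = (SD_Y/SD_X)(x − M_X) + M_Y:
x = (SD_X/SD_Y)(y − M_Y) + M_X = (4.9/4.3)(15.80 − 18.8) + 18.2
x = 1.139535 × -3.000 + 18.2 = 14.78

14.78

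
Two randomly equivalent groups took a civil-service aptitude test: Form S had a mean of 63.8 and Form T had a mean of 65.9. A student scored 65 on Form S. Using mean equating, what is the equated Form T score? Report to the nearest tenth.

67.1

Mean equating: y = x + (M_Y − M_X) = 65 + (65.9 − 63.8) = 67.1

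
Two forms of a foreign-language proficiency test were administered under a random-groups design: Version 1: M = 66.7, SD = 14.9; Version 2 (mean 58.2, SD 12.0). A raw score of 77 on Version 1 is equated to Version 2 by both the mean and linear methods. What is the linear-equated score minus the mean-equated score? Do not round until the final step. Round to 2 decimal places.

Mean-equated: 77 + (58.2 − 66.7) = 68.50
Linear-equated: (12.0/14.9)(77 − 66.7) + 58.2 = 66.495
Difference = 66.495 − 68.50 = -2.00

-2.00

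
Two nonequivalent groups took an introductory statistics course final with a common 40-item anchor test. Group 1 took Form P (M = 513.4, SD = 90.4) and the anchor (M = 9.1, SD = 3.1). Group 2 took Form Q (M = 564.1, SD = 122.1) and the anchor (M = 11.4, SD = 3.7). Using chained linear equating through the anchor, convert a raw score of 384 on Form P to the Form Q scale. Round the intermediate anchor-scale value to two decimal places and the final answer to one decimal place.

Form P → anchor (Group 1): v = (3.1/90.4)(384 − 513.4) + 9.1 = 4.66
anchor → Form Q (Group 2): y = (122.1/3.7)(4.66 − 11.4) + 564.1 = 341.7

341.7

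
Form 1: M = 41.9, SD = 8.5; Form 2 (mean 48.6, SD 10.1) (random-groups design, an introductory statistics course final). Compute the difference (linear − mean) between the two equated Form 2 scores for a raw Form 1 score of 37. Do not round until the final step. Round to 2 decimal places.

Mean-equated: 37 + (48.6 − 41.9) = 43.70
Linear-equated: (10.1/8.5)(37 − 41.9) + 48.6 = 42.778
Difference = 42.778 − 43.70 = -0.92

-0.92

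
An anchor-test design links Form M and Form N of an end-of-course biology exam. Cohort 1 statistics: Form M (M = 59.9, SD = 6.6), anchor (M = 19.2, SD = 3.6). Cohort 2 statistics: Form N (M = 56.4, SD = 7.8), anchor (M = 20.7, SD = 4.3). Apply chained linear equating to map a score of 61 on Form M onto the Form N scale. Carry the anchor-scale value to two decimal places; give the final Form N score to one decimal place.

Form M → anchor (Cohort 1): v = (3.6/6.6)(61 − 59.9) + 19.2 = 19.80
anchor → Form N (Cohort 2): y = (7.8/4.3)(19.80 − 20.7) + 56.4 = 54.8

54.8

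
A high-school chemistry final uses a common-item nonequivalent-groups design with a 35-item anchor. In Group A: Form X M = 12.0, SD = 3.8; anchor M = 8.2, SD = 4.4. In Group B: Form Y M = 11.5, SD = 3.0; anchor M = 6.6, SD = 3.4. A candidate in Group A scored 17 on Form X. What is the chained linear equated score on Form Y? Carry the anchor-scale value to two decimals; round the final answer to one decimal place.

Form X → anchor (Group A): v = (4.4/3.8)(17 − 12.0) + 8.2 = 13.99
anchor → Form Y (Group B): y = (3.0/3.4)(13.99 − 6.6) + 11.5 = 18.0

18.0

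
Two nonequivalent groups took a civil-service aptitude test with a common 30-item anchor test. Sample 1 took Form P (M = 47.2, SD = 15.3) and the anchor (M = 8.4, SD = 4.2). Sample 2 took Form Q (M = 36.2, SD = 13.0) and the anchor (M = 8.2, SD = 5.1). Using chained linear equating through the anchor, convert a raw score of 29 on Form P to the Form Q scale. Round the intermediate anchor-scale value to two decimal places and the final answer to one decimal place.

Form P → anchor (Sample 1): v = (4.2/15.3)(29 − 47.2) + 8.4 = 3.40
anchor → Form Q (Sample 2): y = (13.0/5.1)(3.40 − 8.2) + 36.2 = 24.0

24.0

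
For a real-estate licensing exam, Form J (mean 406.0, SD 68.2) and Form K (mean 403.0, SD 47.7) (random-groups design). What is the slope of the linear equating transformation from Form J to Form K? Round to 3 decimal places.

A = SD_Y / SD_X = 47.7 / 68.2 = 0.699

0.699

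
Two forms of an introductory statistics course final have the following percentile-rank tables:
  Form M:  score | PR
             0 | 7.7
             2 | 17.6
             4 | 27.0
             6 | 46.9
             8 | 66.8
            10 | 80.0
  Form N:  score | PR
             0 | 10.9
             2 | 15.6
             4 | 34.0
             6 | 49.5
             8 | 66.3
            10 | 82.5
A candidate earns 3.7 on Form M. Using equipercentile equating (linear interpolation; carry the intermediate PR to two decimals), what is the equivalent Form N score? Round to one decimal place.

3.1

PR of 3.7 on Form M: 17.6 + (3.7 − 2)/(4 − 2) × (27.0 − 17.6) = 25.59
On Form N, PR 25.59 falls between score 2 (PR 15.6) and 4 (PR 34.0).
Interpolate: 2 + (25.59 − 15.6)/(34.0 − 15.6) × (4 − 2) = 3.1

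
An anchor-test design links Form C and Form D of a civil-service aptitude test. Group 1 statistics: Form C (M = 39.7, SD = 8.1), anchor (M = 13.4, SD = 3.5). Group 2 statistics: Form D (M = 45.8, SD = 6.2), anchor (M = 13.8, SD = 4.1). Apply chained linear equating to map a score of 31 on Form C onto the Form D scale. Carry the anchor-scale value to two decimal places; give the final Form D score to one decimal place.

39.5

Form C → anchor (Group 1): v = (3.5/8.1)(31 − 39.7) + 13.4 = 9.64
anchor → Form D (Group 2): y = (6.2/4.1)(9.64 − 13.8) + 45.8 = 39.5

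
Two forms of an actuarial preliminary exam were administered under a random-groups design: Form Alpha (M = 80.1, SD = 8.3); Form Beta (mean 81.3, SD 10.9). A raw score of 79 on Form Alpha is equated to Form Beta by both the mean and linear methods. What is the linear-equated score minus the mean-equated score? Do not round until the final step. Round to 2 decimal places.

Mean-equated: 79 + (81.3 − 80.1) = 80.20
Linear-equated: (10.9/8.3)(79 − 80.1) + 81.3 = 79.855
Difference = 79.855 − 80.20 = -0.34

-0.34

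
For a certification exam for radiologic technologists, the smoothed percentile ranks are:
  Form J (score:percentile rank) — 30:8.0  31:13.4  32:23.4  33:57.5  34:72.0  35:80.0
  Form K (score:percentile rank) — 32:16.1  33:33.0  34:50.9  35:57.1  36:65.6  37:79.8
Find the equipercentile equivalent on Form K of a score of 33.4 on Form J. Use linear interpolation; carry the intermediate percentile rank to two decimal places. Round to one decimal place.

35.7

PR of 33.4 on Form J: 57.5 + (33.4 − 33)/(34 − 33) × (72.0 − 57.5) = 63.30
On Form K, PR 63.30 falls between score 35 (PR 57.1) and 36 (PR 65.6).
Interpolate: 35 + (63.30 − 57.1)/(65.6 − 57.1) × (36 − 35) = 35.7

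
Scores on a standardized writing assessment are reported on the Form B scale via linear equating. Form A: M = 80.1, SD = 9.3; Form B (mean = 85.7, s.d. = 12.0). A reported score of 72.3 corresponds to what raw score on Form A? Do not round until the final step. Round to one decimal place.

69.7

Invert y = (SD_Y/SD_X)(x − M_X) + M_Y:
x = (SD_X/SD_Y)(y − M_Y) + M_X = (9.3/12.0)(72.3 − 85.7) + 80.1
x = 0.775000 × -13.400 + 80.1 = 69.7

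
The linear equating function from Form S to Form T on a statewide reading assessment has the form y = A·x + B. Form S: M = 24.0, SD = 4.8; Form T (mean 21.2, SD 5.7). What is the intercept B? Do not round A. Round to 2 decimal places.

A = SD_Y / SD_X = 5.7 / 4.8 = 1.187500
B = M_Y − A·M_X = 21.2 − 1.187500 × 24.0 = -7.30

-7.30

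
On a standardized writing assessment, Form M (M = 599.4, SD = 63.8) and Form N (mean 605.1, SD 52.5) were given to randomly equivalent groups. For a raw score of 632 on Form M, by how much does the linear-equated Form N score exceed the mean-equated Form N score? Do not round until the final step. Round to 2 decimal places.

-5.77

Mean-equated: 632 + (605.1 − 599.4) = 637.70
Linear-equated: (52.5/63.8)(632 − 599.4) + 605.1 = 631.926
Difference = 631.926 − 637.70 = -5.77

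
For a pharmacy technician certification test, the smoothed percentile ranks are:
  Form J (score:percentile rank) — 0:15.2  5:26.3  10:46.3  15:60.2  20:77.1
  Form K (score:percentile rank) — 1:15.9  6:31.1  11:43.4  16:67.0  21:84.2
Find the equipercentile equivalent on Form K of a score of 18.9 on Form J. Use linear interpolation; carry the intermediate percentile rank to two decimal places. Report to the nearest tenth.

PR of 18.9 on Form J: 60.2 + (18.9 − 15)/(20 − 15) × (77.1 − 60.2) = 73.38
On Form K, PR 73.38 falls between score 16 (PR 67.0) and 21 (PR 84.2).
Interpolate: 16 + (73.38 − 67.0)/(84.2 − 67.0) × (21 − 16) = 17.9

17.9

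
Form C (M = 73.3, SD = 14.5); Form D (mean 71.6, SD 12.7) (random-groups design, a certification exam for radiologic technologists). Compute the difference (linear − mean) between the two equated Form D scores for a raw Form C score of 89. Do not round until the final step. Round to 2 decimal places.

Mean-equated: 89 + (71.6 − 73.3) = 87.30
Linear-equated: (12.7/14.5)(89 − 73.3) + 71.6 = 85.351
Difference = 85.351 − 87.30 = -1.95

-1.95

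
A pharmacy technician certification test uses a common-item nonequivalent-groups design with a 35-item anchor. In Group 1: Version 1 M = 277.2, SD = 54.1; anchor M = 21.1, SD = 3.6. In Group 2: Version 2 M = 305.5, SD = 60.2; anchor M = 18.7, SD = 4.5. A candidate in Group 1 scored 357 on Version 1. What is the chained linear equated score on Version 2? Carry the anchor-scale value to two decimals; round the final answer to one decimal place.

408.6

Version 1 → anchor (Group 1): v = (3.6/54.1)(357 − 277.2) + 21.1 = 26.41
anchor → Version 2 (Group 2): y = (60.2/4.5)(26.41 − 18.7) + 305.5 = 408.6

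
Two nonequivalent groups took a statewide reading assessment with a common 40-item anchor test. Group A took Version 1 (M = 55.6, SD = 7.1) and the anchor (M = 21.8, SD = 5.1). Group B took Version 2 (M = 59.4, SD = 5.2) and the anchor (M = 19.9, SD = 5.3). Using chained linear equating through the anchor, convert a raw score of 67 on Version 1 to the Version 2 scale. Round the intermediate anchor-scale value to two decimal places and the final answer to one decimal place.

69.3

Version 1 → anchor (Group A): v = (5.1/7.1)(67 − 55.6) + 21.8 = 29.99
anchor → Version 2 (Group B): y = (5.2/5.3)(29.99 − 19.9) + 59.4 = 69.3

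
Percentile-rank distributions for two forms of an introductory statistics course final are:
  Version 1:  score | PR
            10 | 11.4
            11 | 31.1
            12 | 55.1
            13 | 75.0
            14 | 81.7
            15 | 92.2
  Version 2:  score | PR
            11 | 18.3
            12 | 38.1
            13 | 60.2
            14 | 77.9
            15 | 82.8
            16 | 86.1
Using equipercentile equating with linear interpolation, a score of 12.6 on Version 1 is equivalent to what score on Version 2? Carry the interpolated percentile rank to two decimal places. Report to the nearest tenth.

PR of 12.6 on Version 1: 55.1 + (12.6 − 12)/(13 − 12) × (75.0 − 55.1) = 67.04
On Version 2, PR 67.04 falls between score 13 (PR 60.2) and 14 (PR 77.9).
Interpolate: 13 + (67.04 − 60.2)/(77.9 − 60.2) × (14 − 13) = 13.4

13.4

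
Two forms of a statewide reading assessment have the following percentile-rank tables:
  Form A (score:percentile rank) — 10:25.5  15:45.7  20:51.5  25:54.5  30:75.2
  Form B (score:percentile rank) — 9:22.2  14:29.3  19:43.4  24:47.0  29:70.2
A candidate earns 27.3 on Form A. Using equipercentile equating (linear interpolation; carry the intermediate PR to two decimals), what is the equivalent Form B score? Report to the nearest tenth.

27.7

PR of 27.3 on Form A: 54.5 + (27.3 − 25)/(30 − 25) × (75.2 − 54.5) = 64.02
On Form B, PR 64.02 falls between score 24 (PR 47.0) and 29 (PR 70.2).
Interpolate: 24 + (64.02 − 47.0)/(70.2 − 47.0) × (29 − 24) = 27.7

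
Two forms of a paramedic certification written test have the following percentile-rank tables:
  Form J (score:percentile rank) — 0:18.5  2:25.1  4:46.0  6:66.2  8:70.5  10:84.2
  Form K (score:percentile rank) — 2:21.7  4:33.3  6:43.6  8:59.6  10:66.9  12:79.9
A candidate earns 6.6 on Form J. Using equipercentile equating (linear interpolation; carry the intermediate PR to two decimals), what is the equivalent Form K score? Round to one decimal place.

10.1

PR of 6.6 on Form J: 66.2 + (6.6 − 6)/(8 − 6) × (70.5 − 66.2) = 67.49
On Form K, PR 67.49 falls between score 10 (PR 66.9) and 12 (PR 79.9).
Interpolate: 10 + (67.49 − 66.9)/(79.9 − 66.9) × (12 − 10) = 10.1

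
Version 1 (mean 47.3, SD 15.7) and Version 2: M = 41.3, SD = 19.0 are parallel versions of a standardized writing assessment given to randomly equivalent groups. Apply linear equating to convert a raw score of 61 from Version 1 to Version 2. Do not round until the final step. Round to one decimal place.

Linear equating: y = (SD_Y/SD_X)(x − M_X) + M_Y
y = (19.0/15.7)(61 − 47.3) + 41.3
y = 1.210191 × 13.7 + 41.3 = 16.5796 + 41.3 = 57.9

57.9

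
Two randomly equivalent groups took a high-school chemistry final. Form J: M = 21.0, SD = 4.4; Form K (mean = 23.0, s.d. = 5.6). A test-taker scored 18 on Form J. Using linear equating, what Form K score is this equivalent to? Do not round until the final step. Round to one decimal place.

Linear equating: y = (SD_Y/SD_X)(x − M_X) + M_Y
y = (5.6/4.4)(18 − 21.0) + 23.0
y = 1.272727 × -3.0 + 23.0 = -3.8182 + 23.0 = 19.2

19.2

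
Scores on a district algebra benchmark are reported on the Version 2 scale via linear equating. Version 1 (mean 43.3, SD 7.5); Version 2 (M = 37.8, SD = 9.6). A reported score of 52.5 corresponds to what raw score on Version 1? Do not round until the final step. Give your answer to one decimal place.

Invert y = (SD_Y/SD_X)(x − M_X) + M_Y:
x = (SD_X/SD_Y)(y − M_Y) + M_X = (7.5/9.6)(52.5 − 37.8) + 43.3
x = 0.781250 × 14.700 + 43.3 = 54.8

54.8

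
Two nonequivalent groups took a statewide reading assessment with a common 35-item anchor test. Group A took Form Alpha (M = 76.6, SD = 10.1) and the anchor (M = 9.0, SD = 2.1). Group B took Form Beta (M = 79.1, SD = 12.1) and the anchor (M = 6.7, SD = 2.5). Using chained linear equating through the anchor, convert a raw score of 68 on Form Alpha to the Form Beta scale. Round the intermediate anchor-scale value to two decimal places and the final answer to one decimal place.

Form Alpha → anchor (Group A): v = (2.1/10.1)(68 − 76.6) + 9.0 = 7.21
anchor → Form Beta (Group B): y = (12.1/2.5)(7.21 − 6.7) + 79.1 = 81.6

81.6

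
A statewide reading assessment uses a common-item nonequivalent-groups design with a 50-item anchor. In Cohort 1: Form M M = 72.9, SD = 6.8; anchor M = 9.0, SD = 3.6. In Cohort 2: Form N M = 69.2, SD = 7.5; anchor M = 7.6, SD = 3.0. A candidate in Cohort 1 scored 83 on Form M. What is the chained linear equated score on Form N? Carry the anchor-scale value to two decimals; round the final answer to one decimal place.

86.1

Form M → anchor (Cohort 1): v = (3.6/6.8)(83 − 72.9) + 9.0 = 14.35
anchor → Form N (Cohort 2): y = (7.5/3.0)(14.35 − 7.6) + 69.2 = 86.1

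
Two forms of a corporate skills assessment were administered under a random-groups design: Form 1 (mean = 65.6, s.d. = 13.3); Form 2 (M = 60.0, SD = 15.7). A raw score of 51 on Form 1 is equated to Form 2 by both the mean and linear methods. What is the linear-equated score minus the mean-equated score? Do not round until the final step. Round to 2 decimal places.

Mean-equated: 51 + (60.0 − 65.6) = 45.40
Linear-equated: (15.7/13.3)(51 − 65.6) + 60.0 = 42.765
Difference = 42.765 − 45.40 = -2.63

-2.63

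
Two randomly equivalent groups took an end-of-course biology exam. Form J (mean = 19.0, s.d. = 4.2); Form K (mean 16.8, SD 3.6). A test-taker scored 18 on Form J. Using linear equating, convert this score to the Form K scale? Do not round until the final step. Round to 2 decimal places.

15.94

Linear equating: y = (SD_Y/SD_X)(x − M_X) + M_Y
y = (3.6/4.2)(18 − 19.0) + 16.8
y = 0.857143 × -1.0 + 16.8 = -0.8571 + 16.8 = 15.94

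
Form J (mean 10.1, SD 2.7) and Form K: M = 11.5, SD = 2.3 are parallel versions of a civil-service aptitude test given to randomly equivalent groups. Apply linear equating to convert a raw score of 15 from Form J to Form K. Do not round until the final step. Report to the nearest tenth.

Linear equating: y = (SD_Y/SD_X)(x − M_X) + M_Y
y = (2.3/2.7)(15 − 10.1) + 11.5
y = 0.851852 × 4.9 + 11.5 = 4.1741 + 11.5 = 15.7

15.7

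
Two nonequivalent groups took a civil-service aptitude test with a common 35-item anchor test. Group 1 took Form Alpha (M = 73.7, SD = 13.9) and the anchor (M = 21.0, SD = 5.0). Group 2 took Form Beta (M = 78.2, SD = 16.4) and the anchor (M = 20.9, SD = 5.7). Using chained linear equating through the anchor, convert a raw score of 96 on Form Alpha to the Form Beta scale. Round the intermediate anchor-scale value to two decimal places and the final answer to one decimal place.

101.6

Form Alpha → anchor (Group 1): v = (5.0/13.9)(96 − 73.7) + 21.0 = 29.02
anchor → Form Beta (Group 2): y = (16.4/5.7)(29.02 − 20.9) + 78.2 = 101.6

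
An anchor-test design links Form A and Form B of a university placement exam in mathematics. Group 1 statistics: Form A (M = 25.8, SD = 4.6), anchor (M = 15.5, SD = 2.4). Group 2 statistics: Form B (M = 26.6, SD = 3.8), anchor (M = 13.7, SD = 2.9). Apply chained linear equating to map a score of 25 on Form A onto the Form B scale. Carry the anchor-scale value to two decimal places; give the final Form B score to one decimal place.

28.4

Form A → anchor (Group 1): v = (2.4/4.6)(25 − 25.8) + 15.5 = 15.08
anchor → Form B (Group 2): y = (3.8/2.9)(15.08 − 13.7) + 26.6 = 28.4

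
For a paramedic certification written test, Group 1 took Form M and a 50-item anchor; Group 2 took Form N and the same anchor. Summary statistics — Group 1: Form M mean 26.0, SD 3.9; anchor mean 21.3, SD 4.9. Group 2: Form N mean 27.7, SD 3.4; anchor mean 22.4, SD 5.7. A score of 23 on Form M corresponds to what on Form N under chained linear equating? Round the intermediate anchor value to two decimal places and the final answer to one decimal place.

Form M → anchor (Group 1): v = (4.9/3.9)(23 − 26.0) + 21.3 = 17.53
anchor → Form N (Group 2): y = (3.4/5.7)(17.53 − 22.4) + 27.7 = 24.8

24.8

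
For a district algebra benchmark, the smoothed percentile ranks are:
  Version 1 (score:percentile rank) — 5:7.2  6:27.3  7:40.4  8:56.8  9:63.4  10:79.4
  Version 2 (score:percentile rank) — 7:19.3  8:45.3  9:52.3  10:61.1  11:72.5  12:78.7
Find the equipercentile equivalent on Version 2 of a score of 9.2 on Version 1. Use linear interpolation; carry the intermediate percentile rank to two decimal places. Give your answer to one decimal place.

PR of 9.2 on Version 1: 63.4 + (9.2 − 9)/(10 − 9) × (79.4 − 63.4) = 66.60
On Version 2, PR 66.60 falls between score 10 (PR 61.1) and 11 (PR 72.5).
Interpolate: 10 + (66.60 − 61.1)/(72.5 − 61.1) × (11 − 10) = 10.5

10.5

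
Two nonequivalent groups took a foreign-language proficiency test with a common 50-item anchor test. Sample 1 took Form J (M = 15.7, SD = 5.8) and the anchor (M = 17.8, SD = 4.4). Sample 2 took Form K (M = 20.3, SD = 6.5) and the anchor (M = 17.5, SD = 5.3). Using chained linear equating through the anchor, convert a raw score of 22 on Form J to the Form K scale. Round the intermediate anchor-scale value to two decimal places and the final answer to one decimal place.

Form J → anchor (Sample 1): v = (4.4/5.8)(22 − 15.7) + 17.8 = 22.58
anchor → Form K (Sample 2): y = (6.5/5.3)(22.58 − 17.5) + 20.3 = 26.5

26.5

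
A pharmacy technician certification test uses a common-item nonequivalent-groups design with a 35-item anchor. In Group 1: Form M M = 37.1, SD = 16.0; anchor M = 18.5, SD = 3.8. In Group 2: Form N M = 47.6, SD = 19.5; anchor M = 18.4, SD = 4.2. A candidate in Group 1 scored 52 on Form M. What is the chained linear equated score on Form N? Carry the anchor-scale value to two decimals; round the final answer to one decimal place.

Form M → anchor (Group 1): v = (3.8/16.0)(52 − 37.1) + 18.5 = 22.04
anchor → Form N (Group 2): y = (19.5/4.2)(22.04 − 18.4) + 47.6 = 64.5

64.5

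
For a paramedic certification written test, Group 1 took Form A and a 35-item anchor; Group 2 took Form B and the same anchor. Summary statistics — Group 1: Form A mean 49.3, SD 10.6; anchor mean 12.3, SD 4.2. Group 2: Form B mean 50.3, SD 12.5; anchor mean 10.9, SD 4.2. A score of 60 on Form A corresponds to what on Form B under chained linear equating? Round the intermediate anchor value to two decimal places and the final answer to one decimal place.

Form A → anchor (Group 1): v = (4.2/10.6)(60 − 49.3) + 12.3 = 16.54
anchor → Form B (Group 2): y = (12.5/4.2)(16.54 − 10.9) + 50.3 = 67.1

67.1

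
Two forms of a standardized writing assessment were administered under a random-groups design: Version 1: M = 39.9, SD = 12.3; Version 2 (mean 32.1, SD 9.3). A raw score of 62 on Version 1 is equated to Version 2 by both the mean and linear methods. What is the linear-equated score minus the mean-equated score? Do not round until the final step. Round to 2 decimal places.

Mean-equated: 62 + (32.1 − 39.9) = 54.20
Linear-equated: (9.3/12.3)(62 − 39.9) + 32.1 = 48.810
Difference = 48.810 − 54.20 = -5.39

-5.39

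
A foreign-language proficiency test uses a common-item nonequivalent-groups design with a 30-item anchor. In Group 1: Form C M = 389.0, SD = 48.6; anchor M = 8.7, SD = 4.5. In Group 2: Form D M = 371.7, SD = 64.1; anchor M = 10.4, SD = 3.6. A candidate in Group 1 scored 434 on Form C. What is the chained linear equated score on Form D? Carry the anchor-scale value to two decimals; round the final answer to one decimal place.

Form C → anchor (Group 1): v = (4.5/48.6)(434 − 389.0) + 8.7 = 12.87
anchor → Form D (Group 2): y = (64.1/3.6)(12.87 − 10.4) + 371.7 = 415.7

415.7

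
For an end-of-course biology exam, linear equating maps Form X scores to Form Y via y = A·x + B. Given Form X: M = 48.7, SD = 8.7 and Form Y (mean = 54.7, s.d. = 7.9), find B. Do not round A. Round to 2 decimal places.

10.48

A = SD_Y / SD_X = 7.9 / 8.7 = 0.908046
B = M_Y − A·M_X = 54.7 − 0.908046 × 48.7 = 10.48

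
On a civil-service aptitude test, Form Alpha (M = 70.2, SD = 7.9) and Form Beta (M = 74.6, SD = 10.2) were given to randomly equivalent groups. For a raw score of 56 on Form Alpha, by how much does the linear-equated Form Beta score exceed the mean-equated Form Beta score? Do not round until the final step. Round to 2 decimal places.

-4.13

Mean-equated: 56 + (74.6 − 70.2) = 60.40
Linear-equated: (10.2/7.9)(56 − 70.2) + 74.6 = 56.266
Difference = 56.266 − 60.40 = -4.13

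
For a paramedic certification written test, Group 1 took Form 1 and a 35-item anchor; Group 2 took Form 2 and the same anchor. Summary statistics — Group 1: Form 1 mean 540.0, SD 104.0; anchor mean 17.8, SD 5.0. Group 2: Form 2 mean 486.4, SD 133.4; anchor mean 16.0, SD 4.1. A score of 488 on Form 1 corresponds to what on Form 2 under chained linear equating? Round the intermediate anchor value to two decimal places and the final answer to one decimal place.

Form 1 → anchor (Group 1): v = (5.0/104.0)(488 − 540.0) + 17.8 = 15.30
anchor → Form 2 (Group 2): y = (133.4/4.1)(15.30 − 16.0) + 486.4 = 463.6

463.6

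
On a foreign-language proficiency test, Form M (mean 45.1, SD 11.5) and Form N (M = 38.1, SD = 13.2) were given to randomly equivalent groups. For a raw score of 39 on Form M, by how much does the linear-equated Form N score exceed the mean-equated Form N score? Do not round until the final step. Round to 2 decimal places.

-0.90

Mean-equated: 39 + (38.1 − 45.1) = 32.00
Linear-equated: (13.2/11.5)(39 − 45.1) + 38.1 = 31.098
Difference = 31.098 − 32.00 = -0.90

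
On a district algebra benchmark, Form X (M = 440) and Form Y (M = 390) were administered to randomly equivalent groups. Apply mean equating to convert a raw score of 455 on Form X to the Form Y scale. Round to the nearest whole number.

Mean equating: y = x + (M_Y − M_X) = 455 + (390 − 440) = 405

405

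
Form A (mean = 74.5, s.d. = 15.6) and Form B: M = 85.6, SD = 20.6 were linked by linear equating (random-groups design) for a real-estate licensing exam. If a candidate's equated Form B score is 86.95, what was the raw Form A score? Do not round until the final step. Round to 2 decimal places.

Invert y = (SD_Y/SD_X)(x − M_X) + M_Y:
x = (SD_X/SD_Y)(y − M_Y) + M_X = (15.6/20.6)(86.95 − 85.6) + 74.5
x = 0.757282 × 1.350 + 74.5 = 75.52

75.52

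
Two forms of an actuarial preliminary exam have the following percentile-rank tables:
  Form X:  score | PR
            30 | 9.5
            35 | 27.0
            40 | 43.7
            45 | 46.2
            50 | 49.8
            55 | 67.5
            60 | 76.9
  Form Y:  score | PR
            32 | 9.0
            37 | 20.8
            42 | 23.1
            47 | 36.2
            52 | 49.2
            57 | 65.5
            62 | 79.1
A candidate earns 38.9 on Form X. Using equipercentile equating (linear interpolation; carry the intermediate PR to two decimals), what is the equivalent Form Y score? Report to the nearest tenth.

48.5

PR of 38.9 on Form X: 27.0 + (38.9 − 35)/(40 − 35) × (43.7 − 27.0) = 40.03
On Form Y, PR 40.03 falls between score 47 (PR 36.2) and 52 (PR 49.2).
Interpolate: 47 + (40.03 − 36.2)/(49.2 − 36.2) × (52 − 47) = 48.5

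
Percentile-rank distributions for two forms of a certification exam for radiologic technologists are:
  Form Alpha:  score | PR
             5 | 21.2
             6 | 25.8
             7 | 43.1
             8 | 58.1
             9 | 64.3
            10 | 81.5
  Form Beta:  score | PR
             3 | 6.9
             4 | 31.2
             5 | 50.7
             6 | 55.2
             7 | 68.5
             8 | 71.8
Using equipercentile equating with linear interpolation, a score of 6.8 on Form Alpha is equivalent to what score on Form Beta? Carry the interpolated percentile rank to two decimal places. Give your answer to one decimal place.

4.4

PR of 6.8 on Form Alpha: 25.8 + (6.8 − 6)/(7 − 6) × (43.1 − 25.8) = 39.64
On Form Beta, PR 39.64 falls between score 4 (PR 31.2) and 5 (PR 50.7).
Interpolate: 4 + (39.64 − 31.2)/(50.7 − 31.2) × (5 − 4) = 4.4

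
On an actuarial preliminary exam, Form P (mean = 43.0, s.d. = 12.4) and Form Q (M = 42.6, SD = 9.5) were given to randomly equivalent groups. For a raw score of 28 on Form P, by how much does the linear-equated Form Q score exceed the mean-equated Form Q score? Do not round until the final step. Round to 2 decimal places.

Mean-equated: 28 + (42.6 − 43.0) = 27.60
Linear-equated: (9.5/12.4)(28 − 43.0) + 42.6 = 31.108
Difference = 31.108 − 27.60 = 3.51

3.51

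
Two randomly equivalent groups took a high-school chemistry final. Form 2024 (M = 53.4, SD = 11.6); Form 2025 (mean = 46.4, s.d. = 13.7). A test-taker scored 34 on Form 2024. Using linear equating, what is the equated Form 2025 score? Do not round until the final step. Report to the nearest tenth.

23.5

Linear equating: y = (SD_Y/SD_X)(x − M_X) + M_Y
y = (13.7/11.6)(34 − 53.4) + 46.4
y = 1.181034 × -19.4 + 46.4 = -22.9121 + 46.4 = 23.5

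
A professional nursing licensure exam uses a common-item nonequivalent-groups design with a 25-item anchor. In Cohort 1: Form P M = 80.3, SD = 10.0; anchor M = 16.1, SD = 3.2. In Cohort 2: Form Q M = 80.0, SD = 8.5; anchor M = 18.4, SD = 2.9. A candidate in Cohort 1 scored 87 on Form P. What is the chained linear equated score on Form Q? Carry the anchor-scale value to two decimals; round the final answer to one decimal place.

Form P → anchor (Cohort 1): v = (3.2/10.0)(87 − 80.3) + 16.1 = 18.24
anchor → Form Q (Cohort 2): y = (8.5/2.9)(18.24 − 18.4) + 80.0 = 79.5

79.5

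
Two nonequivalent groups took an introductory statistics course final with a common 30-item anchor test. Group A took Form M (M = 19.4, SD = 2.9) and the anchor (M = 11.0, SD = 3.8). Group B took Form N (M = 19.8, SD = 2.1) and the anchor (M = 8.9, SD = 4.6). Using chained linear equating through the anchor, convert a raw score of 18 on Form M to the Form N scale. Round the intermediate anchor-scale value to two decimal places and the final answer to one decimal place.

Form M → anchor (Group A): v = (3.8/2.9)(18 − 19.4) + 11.0 = 9.17
anchor → Form N (Group B): y = (2.1/4.6)(9.17 − 8.9) + 19.8 = 19.9

19.9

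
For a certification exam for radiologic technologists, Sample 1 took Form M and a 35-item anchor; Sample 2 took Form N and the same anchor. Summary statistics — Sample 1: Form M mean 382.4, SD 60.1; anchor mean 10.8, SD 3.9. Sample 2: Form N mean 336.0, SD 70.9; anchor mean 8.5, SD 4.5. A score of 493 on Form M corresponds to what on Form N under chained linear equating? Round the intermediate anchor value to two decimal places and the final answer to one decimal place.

485.4

Form M → anchor (Sample 1): v = (3.9/60.1)(493 − 382.4) + 10.8 = 17.98
anchor → Form N (Sample 2): y = (70.9/4.5)(17.98 − 8.5) + 336.0 = 485.4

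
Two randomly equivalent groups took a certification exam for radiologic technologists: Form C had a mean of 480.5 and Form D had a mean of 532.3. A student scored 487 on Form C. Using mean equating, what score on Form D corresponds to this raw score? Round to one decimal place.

538.8

Mean equating: y = x + (M_Y − M_X) = 487 + (532.3 − 480.5) = 538.8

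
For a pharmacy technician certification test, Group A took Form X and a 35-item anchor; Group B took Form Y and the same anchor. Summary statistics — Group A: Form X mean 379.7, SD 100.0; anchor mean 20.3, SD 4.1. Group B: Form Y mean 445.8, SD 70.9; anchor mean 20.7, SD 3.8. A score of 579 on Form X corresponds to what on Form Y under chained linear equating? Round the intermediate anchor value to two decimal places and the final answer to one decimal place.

590.8

Form X → anchor (Group A): v = (4.1/100.0)(579 − 379.7) + 20.3 = 28.47
anchor → Form Y (Group B): y = (70.9/3.8)(28.47 − 20.7) + 445.8 = 590.8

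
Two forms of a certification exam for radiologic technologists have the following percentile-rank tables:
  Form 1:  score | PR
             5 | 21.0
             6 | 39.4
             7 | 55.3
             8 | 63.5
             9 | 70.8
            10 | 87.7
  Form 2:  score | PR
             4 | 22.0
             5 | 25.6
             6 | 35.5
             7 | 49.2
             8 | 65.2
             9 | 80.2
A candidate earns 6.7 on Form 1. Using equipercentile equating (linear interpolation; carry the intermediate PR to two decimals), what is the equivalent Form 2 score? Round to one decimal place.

PR of 6.7 on Form 1: 39.4 + (6.7 − 6)/(7 − 6) × (55.3 − 39.4) = 50.53
On Form 2, PR 50.53 falls between score 7 (PR 49.2) and 8 (PR 65.2).
Interpolate: 7 + (50.53 − 49.2)/(65.2 − 49.2) × (8 − 7) = 7.1

7.1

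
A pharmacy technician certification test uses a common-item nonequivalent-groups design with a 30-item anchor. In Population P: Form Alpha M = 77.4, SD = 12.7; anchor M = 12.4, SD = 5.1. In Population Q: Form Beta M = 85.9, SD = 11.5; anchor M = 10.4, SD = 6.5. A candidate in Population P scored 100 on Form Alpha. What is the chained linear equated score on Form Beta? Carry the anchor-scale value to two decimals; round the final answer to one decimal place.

105.5

Form Alpha → anchor (Population P): v = (5.1/12.7)(100 − 77.4) + 12.4 = 21.48
anchor → Form Beta (Population Q): y = (11.5/6.5)(21.48 − 10.4) + 85.9 = 105.5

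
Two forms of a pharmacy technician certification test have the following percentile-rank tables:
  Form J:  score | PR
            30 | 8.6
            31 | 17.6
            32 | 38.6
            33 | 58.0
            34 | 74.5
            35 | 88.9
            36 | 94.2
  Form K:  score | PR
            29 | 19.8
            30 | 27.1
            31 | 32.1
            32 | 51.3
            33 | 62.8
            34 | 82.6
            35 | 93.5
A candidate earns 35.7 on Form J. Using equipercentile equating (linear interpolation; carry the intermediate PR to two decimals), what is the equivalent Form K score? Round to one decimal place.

34.9

PR of 35.7 on Form J: 88.9 + (35.7 − 35)/(36 − 35) × (94.2 − 88.9) = 92.61
On Form K, PR 92.61 falls between score 34 (PR 82.6) and 35 (PR 93.5).
Interpolate: 34 + (92.61 − 82.6)/(93.5 − 82.6) × (35 − 34) = 34.9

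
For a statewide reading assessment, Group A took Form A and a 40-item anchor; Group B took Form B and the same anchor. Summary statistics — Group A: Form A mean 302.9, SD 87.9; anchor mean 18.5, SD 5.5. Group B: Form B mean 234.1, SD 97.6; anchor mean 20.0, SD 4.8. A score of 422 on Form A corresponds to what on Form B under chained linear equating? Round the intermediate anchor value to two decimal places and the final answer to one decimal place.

355.1

Form A → anchor (Group A): v = (5.5/87.9)(422 − 302.9) + 18.5 = 25.95
anchor → Form B (Group B): y = (97.6/4.8)(25.95 − 20.0) + 234.1 = 355.1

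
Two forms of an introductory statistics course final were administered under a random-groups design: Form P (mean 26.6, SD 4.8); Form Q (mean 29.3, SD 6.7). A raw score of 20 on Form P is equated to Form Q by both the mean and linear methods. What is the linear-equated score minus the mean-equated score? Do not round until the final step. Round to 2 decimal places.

-2.61

Mean-equated: 20 + (29.3 − 26.6) = 22.70
Linear-equated: (6.7/4.8)(20 − 26.6) + 29.3 = 20.087
Difference = 20.087 − 22.70 = -2.61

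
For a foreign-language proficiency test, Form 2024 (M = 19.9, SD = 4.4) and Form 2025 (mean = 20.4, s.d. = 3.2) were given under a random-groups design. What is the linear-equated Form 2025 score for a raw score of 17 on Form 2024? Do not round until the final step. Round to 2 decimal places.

18.29

Linear equating: y = (SD_Y/SD_X)(x − M_X) + M_Y
y = (3.2/4.4)(17 − 19.9) + 20.4
y = 0.727273 × -2.9 + 20.4 = -2.1091 + 20.4 = 18.29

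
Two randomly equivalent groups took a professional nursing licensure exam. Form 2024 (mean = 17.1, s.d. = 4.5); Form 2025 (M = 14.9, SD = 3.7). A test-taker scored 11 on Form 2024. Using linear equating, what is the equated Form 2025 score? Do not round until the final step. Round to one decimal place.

9.9

Linear equating: y = (SD_Y/SD_X)(x − M_X) + M_Y
y = (3.7/4.5)(11 − 17.1) + 14.9
y = 0.822222 × -6.1 + 14.9 = -5.0156 + 14.9 = 9.9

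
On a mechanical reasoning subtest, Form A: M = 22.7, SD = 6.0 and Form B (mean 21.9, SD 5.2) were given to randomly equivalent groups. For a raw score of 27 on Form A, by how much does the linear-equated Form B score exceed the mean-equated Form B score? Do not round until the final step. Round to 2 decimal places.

Mean-equated: 27 + (21.9 − 22.7) = 26.20
Linear-equated: (5.2/6.0)(27 − 22.7) + 21.9 = 25.627
Difference = 25.627 − 26.20 = -0.57

-0.57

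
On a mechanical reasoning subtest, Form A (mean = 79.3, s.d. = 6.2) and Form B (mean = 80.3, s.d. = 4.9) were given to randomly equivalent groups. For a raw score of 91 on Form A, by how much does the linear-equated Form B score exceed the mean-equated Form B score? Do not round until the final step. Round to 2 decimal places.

Mean-equated: 91 + (80.3 − 79.3) = 92.00
Linear-equated: (4.9/6.2)(91 − 79.3) + 80.3 = 89.547
Difference = 89.547 − 92.00 = -2.45

-2.45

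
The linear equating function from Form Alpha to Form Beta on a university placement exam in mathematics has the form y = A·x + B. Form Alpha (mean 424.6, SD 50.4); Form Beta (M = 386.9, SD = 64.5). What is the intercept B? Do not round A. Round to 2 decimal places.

A = SD_Y / SD_X = 64.5 / 50.4 = 1.279762
B = M_Y − A·M_X = 386.9 − 1.279762 × 424.6 = -156.49

-156.49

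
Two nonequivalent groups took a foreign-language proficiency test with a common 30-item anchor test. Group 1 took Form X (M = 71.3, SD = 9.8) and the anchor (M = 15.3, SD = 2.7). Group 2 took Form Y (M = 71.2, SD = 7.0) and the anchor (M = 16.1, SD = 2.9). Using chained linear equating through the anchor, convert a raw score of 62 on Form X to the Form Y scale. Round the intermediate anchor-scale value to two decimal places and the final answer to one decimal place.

Form X → anchor (Group 1): v = (2.7/9.8)(62 − 71.3) + 15.3 = 12.74
anchor → Form Y (Group 2): y = (7.0/2.9)(12.74 − 16.1) + 71.2 = 63.1

63.1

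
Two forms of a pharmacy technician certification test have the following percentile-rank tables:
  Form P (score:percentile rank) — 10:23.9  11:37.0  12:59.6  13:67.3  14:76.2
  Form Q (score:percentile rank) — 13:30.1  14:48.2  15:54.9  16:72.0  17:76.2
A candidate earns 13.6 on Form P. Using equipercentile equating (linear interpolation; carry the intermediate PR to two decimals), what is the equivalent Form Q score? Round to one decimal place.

PR of 13.6 on Form P: 67.3 + (13.6 − 13)/(14 − 13) × (76.2 − 67.3) = 72.64
On Form Q, PR 72.64 falls between score 16 (PR 72.0) and 17 (PR 76.2).
Interpolate: 16 + (72.64 − 72.0)/(76.2 − 72.0) × (17 − 16) = 16.2

16.2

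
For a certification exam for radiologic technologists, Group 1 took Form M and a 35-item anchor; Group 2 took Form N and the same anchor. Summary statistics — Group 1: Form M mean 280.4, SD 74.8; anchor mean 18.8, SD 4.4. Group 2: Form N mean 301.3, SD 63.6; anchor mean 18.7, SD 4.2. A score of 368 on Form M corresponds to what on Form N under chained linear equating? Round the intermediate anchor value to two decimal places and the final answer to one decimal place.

Form M → anchor (Group 1): v = (4.4/74.8)(368 − 280.4) + 18.8 = 23.95
anchor → Form N (Group 2): y = (63.6/4.2)(23.95 − 18.7) + 301.3 = 380.8

380.8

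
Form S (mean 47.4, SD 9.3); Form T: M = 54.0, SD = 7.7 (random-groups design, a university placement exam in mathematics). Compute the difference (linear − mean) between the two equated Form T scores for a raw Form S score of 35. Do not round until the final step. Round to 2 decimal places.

Mean-equated: 35 + (54.0 − 47.4) = 41.60
Linear-equated: (7.7/9.3)(35 − 47.4) + 54.0 = 43.733
Difference = 43.733 − 41.60 = 2.13

2.13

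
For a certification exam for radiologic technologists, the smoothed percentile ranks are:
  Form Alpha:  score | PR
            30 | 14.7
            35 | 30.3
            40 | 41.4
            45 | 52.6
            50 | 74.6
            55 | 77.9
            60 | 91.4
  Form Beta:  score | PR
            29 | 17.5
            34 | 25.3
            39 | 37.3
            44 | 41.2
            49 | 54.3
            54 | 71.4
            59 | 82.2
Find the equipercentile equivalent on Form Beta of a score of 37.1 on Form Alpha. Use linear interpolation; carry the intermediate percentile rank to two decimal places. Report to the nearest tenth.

38.0

PR of 37.1 on Form Alpha: 30.3 + (37.1 − 35)/(40 − 35) × (41.4 − 30.3) = 34.96
On Form Beta, PR 34.96 falls between score 34 (PR 25.3) and 39 (PR 37.3).
Interpolate: 34 + (34.96 − 25.3)/(37.3 − 25.3) × (39 − 34) = 38.0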